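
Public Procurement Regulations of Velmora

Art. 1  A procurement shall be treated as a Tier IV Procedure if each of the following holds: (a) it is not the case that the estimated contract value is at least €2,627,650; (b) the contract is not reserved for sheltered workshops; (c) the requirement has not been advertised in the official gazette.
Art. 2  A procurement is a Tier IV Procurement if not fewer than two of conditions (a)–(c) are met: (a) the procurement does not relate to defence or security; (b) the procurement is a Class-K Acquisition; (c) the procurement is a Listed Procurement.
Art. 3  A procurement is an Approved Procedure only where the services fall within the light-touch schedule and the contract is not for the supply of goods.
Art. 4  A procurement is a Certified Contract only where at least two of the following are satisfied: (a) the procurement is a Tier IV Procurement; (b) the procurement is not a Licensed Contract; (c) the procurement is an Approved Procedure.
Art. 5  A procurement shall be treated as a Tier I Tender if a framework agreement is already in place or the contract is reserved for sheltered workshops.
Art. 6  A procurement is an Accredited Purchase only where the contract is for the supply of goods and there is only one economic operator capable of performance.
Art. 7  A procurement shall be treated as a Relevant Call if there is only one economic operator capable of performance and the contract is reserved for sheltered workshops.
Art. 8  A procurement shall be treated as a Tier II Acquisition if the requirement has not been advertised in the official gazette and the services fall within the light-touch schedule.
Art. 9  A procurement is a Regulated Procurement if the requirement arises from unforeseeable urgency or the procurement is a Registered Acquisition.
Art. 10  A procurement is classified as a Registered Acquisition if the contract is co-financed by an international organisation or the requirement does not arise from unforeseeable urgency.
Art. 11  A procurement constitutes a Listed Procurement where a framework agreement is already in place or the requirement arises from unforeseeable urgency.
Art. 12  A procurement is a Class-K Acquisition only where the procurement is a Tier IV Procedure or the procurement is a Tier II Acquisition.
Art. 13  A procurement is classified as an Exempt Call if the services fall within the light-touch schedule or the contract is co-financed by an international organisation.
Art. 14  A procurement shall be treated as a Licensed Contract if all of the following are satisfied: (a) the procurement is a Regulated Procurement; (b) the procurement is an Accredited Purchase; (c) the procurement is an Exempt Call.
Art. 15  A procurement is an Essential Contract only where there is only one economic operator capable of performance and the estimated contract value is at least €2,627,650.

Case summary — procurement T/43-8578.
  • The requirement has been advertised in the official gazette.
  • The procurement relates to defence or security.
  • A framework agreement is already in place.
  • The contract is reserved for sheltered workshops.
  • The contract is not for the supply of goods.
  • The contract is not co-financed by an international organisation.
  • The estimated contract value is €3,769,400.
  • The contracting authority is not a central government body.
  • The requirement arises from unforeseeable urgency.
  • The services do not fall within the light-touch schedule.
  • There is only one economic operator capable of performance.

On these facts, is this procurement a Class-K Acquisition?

No

Under article 1: estimated contract value: €3,769,400 ≥ €2,627,650? yes, so negated condition no; and the contract is not reserved for sheltered workshops? no; and the requirement has not been advertised in the official gazette? no. So the procurement is not a Tier IV Procedure.
Under article 8: the requirement has not been advertised in the official gazette? no; and the services fall within the light-touch schedule? no. So the procurement is not a Tier II Acquisition.
Under article 12: Tier IV Procedure (article 1)? no; or Tier II Acquisition (article 8)? no. So the procurement is not a Class-K Acquisition.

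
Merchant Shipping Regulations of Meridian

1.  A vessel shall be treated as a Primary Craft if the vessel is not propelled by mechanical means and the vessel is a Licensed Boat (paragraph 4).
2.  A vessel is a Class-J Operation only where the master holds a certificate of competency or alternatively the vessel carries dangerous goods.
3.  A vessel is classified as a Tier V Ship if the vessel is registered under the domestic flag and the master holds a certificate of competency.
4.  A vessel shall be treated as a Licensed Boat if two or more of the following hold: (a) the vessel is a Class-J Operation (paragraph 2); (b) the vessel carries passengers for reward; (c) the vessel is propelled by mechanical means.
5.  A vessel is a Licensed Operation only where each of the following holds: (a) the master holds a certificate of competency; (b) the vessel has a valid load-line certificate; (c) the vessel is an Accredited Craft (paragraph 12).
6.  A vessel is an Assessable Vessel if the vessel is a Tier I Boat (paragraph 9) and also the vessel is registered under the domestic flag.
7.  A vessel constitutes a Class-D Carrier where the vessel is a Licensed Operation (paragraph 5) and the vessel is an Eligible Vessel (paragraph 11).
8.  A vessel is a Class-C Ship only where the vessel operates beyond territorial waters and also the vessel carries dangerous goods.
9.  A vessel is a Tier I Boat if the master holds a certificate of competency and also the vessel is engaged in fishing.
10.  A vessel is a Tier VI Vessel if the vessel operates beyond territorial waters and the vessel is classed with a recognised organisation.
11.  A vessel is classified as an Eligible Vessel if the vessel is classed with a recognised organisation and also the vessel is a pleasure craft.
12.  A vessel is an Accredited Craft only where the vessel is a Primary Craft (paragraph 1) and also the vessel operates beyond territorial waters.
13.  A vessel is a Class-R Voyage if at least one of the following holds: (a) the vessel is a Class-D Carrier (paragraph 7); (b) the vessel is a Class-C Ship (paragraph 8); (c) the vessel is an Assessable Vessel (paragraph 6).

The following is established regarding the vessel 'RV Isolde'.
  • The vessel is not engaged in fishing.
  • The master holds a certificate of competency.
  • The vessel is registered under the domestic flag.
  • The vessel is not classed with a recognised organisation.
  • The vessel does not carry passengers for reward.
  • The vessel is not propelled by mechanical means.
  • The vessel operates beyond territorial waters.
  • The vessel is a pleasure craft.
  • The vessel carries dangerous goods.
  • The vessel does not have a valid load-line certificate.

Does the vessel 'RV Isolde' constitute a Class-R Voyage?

paragraph 2 — Class-J Operation: [the master holds a certificate of competency? yes] OR [the vessel carries dangerous goods? yes] → satisfied.
paragraph 4 — Licensed Boat: Class-J Operation (paragraph 2)? yes; the vessel carries passengers for reward? no; the vessel is propelled by mechanical means? no — 1 of 3 hold (need ≥2) → not satisfied.
paragraph 1 — Primary Craft: [the vessel is not propelled by mechanical means? yes] AND [Licensed Boat (paragraph 4)? no] → not satisfied.
paragraph 12 — Accredited Craft: [Primary Craft (paragraph 1)? no] AND [the vessel operates beyond territorial waters? yes] → not satisfied.
paragraph 5 — Licensed Operation: [the master holds a certificate of competency? yes] AND [the vessel has a valid load-line certificate? no] AND [Accredited Craft (paragraph 12)? no] → not satisfied.
paragraph 11 — Eligible Vessel: [the vessel is classed with a recognised organisation? no] AND [the vessel is a pleasure craft? yes] → not satisfied.
paragraph 7 — Class-D Carrier: [Licensed Operation (paragraph 5)? no] AND [Eligible Vessel (paragraph 11)? no] → not satisfied.
paragraph 8 — Class-C Ship: [the vessel operates beyond territorial waters? yes] AND [the vessel carries dangerous goods? yes] → satisfied.
paragraph 9 — Tier I Boat: [the master holds a certificate of competency? yes] AND [the vessel is engaged in fishing? no] → not satisfied.
paragraph 6 — Assessable Vessel: [Tier I Boat (paragraph 9)? no] AND [the vessel is registered under the domestic flag? yes] → not satisfied.
paragraph 13 — Class-R Voyage: [Class-D Carrier (paragraph 7)? no] OR [Class-C Ship (paragraph 8)? yes] OR [Assessable Vessel (paragraph 6)? no] → satisfied.

Yes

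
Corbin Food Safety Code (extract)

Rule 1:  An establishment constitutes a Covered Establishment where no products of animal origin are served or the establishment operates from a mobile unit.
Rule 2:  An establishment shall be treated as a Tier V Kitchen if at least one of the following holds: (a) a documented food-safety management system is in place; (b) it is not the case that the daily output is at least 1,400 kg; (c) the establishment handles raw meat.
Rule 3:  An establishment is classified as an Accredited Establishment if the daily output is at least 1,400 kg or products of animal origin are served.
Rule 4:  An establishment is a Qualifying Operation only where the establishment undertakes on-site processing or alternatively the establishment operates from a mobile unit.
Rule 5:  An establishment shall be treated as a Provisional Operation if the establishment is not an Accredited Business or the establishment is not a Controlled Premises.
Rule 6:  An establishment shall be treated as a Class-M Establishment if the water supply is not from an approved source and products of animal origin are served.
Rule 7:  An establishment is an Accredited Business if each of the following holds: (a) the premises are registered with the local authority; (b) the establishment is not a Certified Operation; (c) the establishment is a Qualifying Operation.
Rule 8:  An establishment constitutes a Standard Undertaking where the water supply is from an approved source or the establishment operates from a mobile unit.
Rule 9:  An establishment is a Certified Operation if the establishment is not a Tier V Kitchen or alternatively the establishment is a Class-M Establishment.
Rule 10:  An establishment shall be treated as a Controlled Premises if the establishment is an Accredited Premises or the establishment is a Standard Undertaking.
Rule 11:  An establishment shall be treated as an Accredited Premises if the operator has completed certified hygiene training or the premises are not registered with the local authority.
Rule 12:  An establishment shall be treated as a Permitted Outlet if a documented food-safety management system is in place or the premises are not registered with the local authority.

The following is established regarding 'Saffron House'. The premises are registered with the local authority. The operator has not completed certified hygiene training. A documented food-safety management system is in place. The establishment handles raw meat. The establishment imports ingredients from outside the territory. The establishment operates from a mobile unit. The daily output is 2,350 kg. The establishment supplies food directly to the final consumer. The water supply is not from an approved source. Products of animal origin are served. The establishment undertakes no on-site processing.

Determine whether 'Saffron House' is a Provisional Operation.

rule 2 — Tier V Kitchen: [a documented food-safety management system is in place? yes] OR [daily output: 2,350 kg ≥ 1,400 kg? yes, so negated condition no] OR [the establishment handles raw meat? yes] → satisfied.
rule 6 — Class-M Establishment: [the water supply is not from an approved source? yes] AND [products of animal origin are served? yes] → satisfied.
rule 9 — Certified Operation: [not a Tier V Kitchen (rule 2)? no] OR [Class-M Establishment (rule 6)? yes] → satisfied.
rule 4 — Qualifying Operation: [the establishment undertakes on-site processing? no] OR [the establishment operates from a mobile unit? yes] → satisfied.
rule 7 — Accredited Business: [the premises are registered with the local authority? yes] AND [not a Certified Operation (rule 9)? no] AND [Qualifying Operation (rule 4)? yes] → not satisfied.
rule 11 — Accredited Premises: [the operator has completed certified hygiene training? no] OR [the premises are not registered with the local authority? no] → not satisfied.
rule 8 — Standard Undertaking: [the water supply is from an approved source? no] OR [the establishment operates from a mobile unit? yes] → satisfied.
rule 10 — Controlled Premises: [Accredited Premises (rule 11)? no] OR [Standard Undertaking (rule 8)? yes] → satisfied.
rule 5 — Provisional Operation: [not an Accredited Business (rule 7)? yes] OR [not a Controlled Premises (rule 10)? no] → satisfied.

Yes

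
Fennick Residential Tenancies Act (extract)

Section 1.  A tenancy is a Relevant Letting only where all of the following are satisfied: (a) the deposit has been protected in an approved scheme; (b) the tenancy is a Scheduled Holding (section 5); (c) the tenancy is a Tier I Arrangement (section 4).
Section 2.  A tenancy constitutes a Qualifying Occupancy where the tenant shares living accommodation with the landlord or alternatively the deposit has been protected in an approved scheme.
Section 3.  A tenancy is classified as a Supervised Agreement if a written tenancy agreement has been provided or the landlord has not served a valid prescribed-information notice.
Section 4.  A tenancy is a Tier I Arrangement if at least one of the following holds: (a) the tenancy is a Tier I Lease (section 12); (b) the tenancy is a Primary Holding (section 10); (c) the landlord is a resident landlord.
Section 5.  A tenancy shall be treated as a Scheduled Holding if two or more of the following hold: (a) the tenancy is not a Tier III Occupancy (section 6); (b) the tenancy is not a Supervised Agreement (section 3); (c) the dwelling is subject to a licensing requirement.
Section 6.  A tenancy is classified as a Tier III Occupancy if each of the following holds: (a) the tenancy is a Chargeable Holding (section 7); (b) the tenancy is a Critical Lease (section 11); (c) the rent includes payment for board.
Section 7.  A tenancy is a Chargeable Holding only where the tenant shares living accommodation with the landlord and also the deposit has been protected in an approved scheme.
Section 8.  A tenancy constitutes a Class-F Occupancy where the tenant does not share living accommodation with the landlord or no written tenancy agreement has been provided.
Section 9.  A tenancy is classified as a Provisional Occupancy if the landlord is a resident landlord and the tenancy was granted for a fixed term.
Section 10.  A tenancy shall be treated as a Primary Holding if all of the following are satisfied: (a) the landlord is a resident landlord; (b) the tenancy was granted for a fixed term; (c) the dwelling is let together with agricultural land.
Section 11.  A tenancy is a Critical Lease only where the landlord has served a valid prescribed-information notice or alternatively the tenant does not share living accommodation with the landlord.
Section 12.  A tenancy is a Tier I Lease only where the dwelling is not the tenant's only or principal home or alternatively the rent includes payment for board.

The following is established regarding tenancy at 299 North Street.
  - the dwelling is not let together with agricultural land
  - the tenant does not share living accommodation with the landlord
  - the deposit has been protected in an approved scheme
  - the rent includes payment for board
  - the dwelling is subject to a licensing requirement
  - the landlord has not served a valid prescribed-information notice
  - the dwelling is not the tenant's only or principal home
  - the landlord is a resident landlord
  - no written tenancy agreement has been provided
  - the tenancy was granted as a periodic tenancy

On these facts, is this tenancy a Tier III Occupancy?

section 7 — Chargeable Holding: [the tenant shares living accommodation with the landlord? no] AND [the deposit has been protected in an approved scheme? yes] → not satisfied.
section 11 — Critical Lease: [the landlord has served a valid prescribed-information notice? no] OR [the tenant does not share living accommodation with the landlord? yes] → satisfied.
section 6 — Tier III Occupancy: [Chargeable Holding (section 7)? no] AND [Critical Lease (section 11)? yes] AND [the rent includes payment for board? yes] → not satisfied.

No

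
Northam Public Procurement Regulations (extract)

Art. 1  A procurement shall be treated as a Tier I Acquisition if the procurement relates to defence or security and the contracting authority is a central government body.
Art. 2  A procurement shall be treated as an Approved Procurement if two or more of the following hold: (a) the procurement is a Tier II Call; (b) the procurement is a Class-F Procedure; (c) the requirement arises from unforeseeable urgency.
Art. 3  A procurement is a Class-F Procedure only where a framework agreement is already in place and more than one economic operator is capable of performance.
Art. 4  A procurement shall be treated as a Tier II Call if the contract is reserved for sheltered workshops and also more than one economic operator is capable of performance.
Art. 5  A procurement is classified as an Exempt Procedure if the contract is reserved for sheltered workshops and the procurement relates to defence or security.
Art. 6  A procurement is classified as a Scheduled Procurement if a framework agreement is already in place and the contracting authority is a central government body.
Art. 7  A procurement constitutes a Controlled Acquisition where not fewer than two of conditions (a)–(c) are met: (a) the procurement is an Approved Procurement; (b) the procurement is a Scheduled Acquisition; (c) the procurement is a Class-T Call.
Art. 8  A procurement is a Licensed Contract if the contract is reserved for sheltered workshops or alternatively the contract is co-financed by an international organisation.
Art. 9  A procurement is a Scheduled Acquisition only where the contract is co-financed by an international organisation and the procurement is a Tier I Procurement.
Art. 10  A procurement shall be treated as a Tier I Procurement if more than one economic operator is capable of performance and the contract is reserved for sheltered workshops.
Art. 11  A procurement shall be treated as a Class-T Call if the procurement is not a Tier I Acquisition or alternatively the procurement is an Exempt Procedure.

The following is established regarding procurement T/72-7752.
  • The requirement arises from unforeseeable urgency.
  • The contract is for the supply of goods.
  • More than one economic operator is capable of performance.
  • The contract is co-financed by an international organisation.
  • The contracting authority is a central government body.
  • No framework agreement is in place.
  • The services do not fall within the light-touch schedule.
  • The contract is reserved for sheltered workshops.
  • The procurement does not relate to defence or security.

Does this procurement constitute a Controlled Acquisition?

Under article 4: the contract is reserved for sheltered workshops? yes; and more than one economic operator is capable of performance? yes. So the procurement is a Tier II Call.
Under article 3: a framework agreement is already in place? no; and more than one economic operator is capable of performance? yes. So the procurement is not a Class-F Procedure.
Under article 2: Tier II Call (article 4)? yes; Class-F Procedure (article 3)? no; the requirement arises from unforeseeable urgency? yes — 2 of 3 hold (need ≥2) → satisfied.
Under article 10: more than one economic operator is capable of performance? yes; and the contract is reserved for sheltered workshops? yes. So the procurement is a Tier I Procurement.
Under article 9: the contract is co-financed by an international organisation? yes; and Tier I Procurement (article 10)? yes. So the procurement is a Scheduled Acquisition.
Under article 1: the procurement relates to defence or security? no; and the contracting authority is a central government body? yes. So the procurement is not a Tier I Acquisition.
Under article 5: the contract is reserved for sheltered workshops? yes; and the procurement relates to defence or security? no. So the procurement is not an Exempt Procedure.
Under article 11: not a Tier I Acquisition (article 1)? yes; or Exempt Procedure (article 5)? no. So the procurement is a Class-T Call.
Under article 7: Approved Procurement (article 2)? yes; Scheduled Acquisition (article 9)? yes; Class-T Call (article 11)? yes — 3 of 3 hold (need ≥2) → satisfied.

Yes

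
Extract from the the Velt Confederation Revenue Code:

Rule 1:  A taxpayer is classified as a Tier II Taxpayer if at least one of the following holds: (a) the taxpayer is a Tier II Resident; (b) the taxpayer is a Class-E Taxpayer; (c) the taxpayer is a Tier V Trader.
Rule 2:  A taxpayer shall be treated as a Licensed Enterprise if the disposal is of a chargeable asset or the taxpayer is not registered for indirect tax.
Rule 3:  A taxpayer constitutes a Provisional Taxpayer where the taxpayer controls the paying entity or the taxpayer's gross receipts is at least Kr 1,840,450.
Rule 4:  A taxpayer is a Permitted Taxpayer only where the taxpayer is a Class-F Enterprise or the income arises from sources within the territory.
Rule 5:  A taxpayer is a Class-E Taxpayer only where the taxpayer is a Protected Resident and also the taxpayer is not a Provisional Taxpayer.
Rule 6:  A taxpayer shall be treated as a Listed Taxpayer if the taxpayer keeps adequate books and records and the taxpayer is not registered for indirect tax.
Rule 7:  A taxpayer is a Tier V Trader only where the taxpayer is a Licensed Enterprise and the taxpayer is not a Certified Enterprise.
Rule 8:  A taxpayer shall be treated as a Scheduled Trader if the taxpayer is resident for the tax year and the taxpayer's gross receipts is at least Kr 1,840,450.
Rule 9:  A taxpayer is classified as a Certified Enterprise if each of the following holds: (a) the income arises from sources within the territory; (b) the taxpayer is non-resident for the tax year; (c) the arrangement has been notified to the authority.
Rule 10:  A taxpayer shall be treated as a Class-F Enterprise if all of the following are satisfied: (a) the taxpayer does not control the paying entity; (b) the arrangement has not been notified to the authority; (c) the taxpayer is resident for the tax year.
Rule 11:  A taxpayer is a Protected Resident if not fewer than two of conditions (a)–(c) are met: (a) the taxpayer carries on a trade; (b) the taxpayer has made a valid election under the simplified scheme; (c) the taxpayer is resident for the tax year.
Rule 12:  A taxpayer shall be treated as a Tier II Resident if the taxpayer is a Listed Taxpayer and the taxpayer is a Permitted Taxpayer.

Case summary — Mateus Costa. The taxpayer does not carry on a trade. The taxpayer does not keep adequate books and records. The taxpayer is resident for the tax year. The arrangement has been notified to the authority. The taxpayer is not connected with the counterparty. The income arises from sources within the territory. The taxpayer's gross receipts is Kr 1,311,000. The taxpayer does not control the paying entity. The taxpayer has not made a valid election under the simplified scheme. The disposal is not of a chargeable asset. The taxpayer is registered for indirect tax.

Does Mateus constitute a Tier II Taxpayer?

No

rule 6 — Listed Taxpayer: [the taxpayer keeps adequate books and records? no] AND [the taxpayer is not registered for indirect tax? no] → not satisfied.
rule 10 — Class-F Enterprise: [the taxpayer does not control the paying entity? yes] AND [the arrangement has not been notified to the authority? no] AND [the taxpayer is resident for the tax year? yes] → not satisfied.
rule 4 — Permitted Taxpayer: [Class-F Enterprise (rule 10)? no] OR [the income arises from sources within the territory? yes] → satisfied.
rule 12 — Tier II Resident: [Listed Taxpayer (rule 6)? no] AND [Permitted Taxpayer (rule 4)? yes] → not satisfied.
rule 11 — Protected Resident: the taxpayer carries on a trade? no; the taxpayer has made a valid election under the simplified scheme? no; the taxpayer is resident for the tax year? yes — 1 of 3 hold (need ≥2) → not satisfied.
rule 3 — Provisional Taxpayer: [the taxpayer controls the paying entity? no] OR [taxpayer's gross receipts: Kr 1,311,000 ≥ Kr 1,840,450? no] → not satisfied.
rule 5 — Class-E Taxpayer: [Protected Resident (rule 11)? no] AND [not a Provisional Taxpayer (rule 3)? yes] → not satisfied.
rule 2 — Licensed Enterprise: [the disposal is of a chargeable asset? no] OR [the taxpayer is not registered for indirect tax? no] → not satisfied.
rule 9 — Certified Enterprise: [the income arises from sources within the territory? yes] AND [the taxpayer is non-resident for the tax year? no] AND [the arrangement has been notified to the authority? yes] → not satisfied.
rule 7 — Tier V Trader: [Licensed Enterprise (rule 2)? no] AND [not a Certified Enterprise (rule 9)? yes] → not satisfied.
rule 1 — Tier II Taxpayer: [Tier II Resident (rule 12)? no] OR [Class-E Taxpayer (rule 5)? no] OR [Tier V Trader (rule 7)? no] → not satisfied.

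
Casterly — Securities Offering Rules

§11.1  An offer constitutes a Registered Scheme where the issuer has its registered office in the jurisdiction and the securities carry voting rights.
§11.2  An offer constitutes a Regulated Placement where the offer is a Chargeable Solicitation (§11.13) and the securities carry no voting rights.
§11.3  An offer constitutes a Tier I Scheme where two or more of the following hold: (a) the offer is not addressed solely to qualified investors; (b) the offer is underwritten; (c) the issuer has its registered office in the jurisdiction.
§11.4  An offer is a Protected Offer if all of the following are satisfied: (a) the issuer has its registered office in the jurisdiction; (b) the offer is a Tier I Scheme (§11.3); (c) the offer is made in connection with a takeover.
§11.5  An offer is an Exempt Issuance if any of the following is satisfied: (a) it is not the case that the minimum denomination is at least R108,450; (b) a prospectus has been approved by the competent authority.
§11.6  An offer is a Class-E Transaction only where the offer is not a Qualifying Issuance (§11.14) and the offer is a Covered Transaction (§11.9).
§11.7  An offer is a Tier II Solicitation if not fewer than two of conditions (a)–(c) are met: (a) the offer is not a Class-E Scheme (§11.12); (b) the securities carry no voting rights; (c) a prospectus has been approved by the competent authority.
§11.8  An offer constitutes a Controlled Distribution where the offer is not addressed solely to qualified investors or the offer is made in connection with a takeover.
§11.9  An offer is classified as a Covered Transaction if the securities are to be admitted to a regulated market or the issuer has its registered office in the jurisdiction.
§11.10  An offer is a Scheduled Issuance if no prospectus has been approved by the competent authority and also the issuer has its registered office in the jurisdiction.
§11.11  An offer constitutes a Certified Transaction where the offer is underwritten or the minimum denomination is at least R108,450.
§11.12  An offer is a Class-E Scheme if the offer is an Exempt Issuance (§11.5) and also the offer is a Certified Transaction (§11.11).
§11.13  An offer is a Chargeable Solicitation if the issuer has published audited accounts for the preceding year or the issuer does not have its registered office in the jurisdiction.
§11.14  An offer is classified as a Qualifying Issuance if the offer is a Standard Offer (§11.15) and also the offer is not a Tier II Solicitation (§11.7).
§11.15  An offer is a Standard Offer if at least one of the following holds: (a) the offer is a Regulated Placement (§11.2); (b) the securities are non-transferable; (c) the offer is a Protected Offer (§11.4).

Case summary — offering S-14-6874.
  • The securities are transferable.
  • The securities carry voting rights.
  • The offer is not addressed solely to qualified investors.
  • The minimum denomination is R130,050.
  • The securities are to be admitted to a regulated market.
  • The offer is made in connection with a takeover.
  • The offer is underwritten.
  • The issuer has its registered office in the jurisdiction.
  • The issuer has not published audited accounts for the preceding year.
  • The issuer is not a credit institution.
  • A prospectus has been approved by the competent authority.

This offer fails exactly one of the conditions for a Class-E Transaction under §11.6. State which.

§11.13 — Chargeable Solicitation: [the issuer has published audited accounts for the preceding year? no] OR [the issuer does not have its registered office in the jurisdiction? no] → not satisfied.
§11.2 — Regulated Placement: [Chargeable Solicitation (§11.13)? no] AND [the securities carry no voting rights? no] → not satisfied.
§11.3 — Tier I Scheme: the offer is not addressed solely to qualified investors? yes; the offer is underwritten? yes; the issuer has its registered office in the jurisdiction? yes — 3 of 3 hold (need ≥2) → satisfied.
§11.4 — Protected Offer: [the issuer has its registered office in the jurisdiction? yes] AND [Tier I Scheme (§11.3)? yes] AND [the offer is made in connection with a takeover? yes] → satisfied.
§11.15 — Standard Offer: [Regulated Placement (§11.2)? no] OR [the securities are non-transferable? no] OR [Protected Offer (§11.4)? yes] → satisfied.
§11.5 — Exempt Issuance: [minimum denomination: R130,050 ≥ R108,450? yes, so negated condition no] OR [a prospectus has been approved by the competent authority? yes] → satisfied.
§11.11 — Certified Transaction: [the offer is underwritten? yes] OR [minimum denomination: R130,050 ≥ R108,450? yes] → satisfied.
§11.12 — Class-E Scheme: [Exempt Issuance (§11.5)? yes] AND [Certified Transaction (§11.11)? yes] → satisfied.
§11.7 — Tier II Solicitation: not a Class-E Scheme (§11.12)? no; the securities carry no voting rights? no; a prospectus has been approved by the competent authority? yes — 1 of 3 hold (need ≥2) → not satisfied.
§11.14 — Qualifying Issuance: [Standard Offer (§11.15)? yes] AND [not a Tier II Solicitation (§11.7)? yes] → satisfied.
§11.9 — Covered Transaction: [the securities are to be admitted to a regulated market? yes] OR [the issuer has its registered office in the jurisdiction? yes] → satisfied.
§11.6 — Class-E Transaction: [not a Qualifying Issuance (§11.14)? no] AND [Covered Transaction (§11.9)? yes] → not satisfied.

Qualifying Issuance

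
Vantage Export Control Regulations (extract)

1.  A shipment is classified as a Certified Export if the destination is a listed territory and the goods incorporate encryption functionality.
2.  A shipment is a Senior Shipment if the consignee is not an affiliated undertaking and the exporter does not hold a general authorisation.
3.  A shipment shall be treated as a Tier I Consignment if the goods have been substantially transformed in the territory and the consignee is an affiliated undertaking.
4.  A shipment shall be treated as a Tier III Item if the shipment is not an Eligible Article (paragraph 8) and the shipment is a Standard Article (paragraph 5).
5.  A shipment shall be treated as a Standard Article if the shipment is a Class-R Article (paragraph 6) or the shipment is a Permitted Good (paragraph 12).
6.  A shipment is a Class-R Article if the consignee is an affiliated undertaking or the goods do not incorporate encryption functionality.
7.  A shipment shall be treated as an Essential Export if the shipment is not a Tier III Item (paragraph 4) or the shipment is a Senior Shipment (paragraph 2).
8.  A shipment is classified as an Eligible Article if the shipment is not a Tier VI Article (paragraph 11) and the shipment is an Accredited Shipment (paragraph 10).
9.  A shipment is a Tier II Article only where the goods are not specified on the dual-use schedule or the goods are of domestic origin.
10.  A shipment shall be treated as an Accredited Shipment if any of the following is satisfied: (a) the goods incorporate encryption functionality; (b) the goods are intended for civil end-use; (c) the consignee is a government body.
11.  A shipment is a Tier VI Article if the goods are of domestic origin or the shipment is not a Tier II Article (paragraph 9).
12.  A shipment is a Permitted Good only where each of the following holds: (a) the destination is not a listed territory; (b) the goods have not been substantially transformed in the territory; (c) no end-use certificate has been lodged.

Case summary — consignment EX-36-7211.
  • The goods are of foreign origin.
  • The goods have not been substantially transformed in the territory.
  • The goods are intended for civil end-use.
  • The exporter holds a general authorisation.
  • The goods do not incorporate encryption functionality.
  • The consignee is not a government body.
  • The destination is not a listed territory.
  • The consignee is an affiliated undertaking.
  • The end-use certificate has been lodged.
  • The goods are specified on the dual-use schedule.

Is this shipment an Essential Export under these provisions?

paragraph 9 — Tier II Article: [the goods are not specified on the dual-use schedule? no] OR [the goods are of domestic origin? no] → not satisfied.
paragraph 11 — Tier VI Article: [the goods are of domestic origin? no] OR [not a Tier II Article (paragraph 9)? yes] → satisfied.
paragraph 10 — Accredited Shipment: [the goods incorporate encryption functionality? no] OR [the goods are intended for civil end-use? yes] OR [the consignee is a government body? no] → satisfied.
paragraph 8 — Eligible Article: [not a Tier VI Article (paragraph 11)? no] AND [Accredited Shipment (paragraph 10)? yes] → not satisfied.
paragraph 6 — Class-R Article: [the consignee is an affiliated undertaking? yes] OR [the goods do not incorporate encryption functionality? yes] → satisfied.
paragraph 12 — Permitted Good: [the destination is not a listed territory? yes] AND [the goods have not been substantially transformed in the territory? yes] AND [no end-use certificate has been lodged? no] → not satisfied.
paragraph 5 — Standard Article: [Class-R Article (paragraph 6)? yes] OR [Permitted Good (paragraph 12)? no] → satisfied.
paragraph 4 — Tier III Item: [not an Eligible Article (paragraph 8)? yes] AND [Standard Article (paragraph 5)? yes] → satisfied.
paragraph 2 — Senior Shipment: [the consignee is not an affiliated undertaking? no] AND [the exporter does not hold a general authorisation? no] → not satisfied.
paragraph 7 — Essential Export: [not a Tier III Item (paragraph 4)? no] OR [Senior Shipment (paragraph 2)? no] → not satisfied.

No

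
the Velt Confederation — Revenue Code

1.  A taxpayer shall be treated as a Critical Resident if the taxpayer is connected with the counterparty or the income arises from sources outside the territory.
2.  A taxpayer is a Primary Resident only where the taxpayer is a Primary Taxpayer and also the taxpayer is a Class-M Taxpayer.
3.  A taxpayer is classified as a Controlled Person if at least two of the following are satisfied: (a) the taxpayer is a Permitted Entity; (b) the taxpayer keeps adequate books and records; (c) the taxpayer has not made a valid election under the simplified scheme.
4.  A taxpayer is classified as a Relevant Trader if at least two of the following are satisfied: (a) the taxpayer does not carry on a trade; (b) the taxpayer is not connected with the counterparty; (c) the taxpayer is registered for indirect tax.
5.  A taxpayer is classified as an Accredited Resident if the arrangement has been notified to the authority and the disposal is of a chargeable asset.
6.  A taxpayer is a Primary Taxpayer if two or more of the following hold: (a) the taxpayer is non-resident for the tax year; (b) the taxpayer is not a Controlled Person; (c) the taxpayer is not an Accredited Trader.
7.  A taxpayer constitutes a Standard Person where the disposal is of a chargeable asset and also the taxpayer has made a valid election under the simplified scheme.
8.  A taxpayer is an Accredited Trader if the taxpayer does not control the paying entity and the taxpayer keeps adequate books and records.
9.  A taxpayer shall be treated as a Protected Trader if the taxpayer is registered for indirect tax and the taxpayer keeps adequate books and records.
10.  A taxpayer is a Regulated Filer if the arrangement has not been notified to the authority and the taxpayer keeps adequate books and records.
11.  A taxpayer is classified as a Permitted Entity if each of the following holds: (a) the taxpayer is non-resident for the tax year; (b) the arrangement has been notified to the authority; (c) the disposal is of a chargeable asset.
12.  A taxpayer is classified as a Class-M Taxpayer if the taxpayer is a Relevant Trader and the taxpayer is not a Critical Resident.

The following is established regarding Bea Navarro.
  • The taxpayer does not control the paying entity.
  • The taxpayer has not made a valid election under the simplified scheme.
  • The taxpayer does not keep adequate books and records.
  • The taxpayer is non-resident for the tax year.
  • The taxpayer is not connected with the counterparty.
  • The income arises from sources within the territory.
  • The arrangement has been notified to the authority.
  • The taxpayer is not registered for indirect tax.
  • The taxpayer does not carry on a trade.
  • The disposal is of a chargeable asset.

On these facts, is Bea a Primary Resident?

Yes

Under paragraph 11: the taxpayer is non-resident for the tax year? yes; and the arrangement has been notified to the authority? yes; and the disposal is of a chargeable asset? yes. So the taxpayer is a Permitted Entity.
Under paragraph 3: Permitted Entity (paragraph 11)? yes; the taxpayer keeps adequate books and records? no; the taxpayer has not made a valid election under the simplified scheme? yes — 2 of 3 hold (need ≥2) → satisfied.
Under paragraph 8: the taxpayer does not control the paying entity? yes; and the taxpayer keeps adequate books and records? no. So the taxpayer is not an Accredited Trader.
Under paragraph 6: the taxpayer is non-resident for the tax year? yes; not a Controlled Person (paragraph 3)? no; not an Accredited Trader (paragraph 8)? yes — 2 of 3 hold (need ≥2) → satisfied.
Under paragraph 4: the taxpayer does not carry on a trade? yes; the taxpayer is not connected with the counterparty? yes; the taxpayer is registered for indirect tax? no — 2 of 3 hold (need ≥2) → satisfied.
Under paragraph 1: the taxpayer is connected with the counterparty? no; or the income arises from sources outside the territory? no. So the taxpayer is not a Critical Resident.
Under paragraph 12: Relevant Trader (paragraph 4)? yes; and not a Critical Resident (paragraph 1)? yes. So the taxpayer is a Class-M Taxpayer.
Under paragraph 2: Primary Taxpayer (paragraph 6)? yes; and Class-M Taxpayer (paragraph 12)? yes. So the taxpayer is a Primary Resident.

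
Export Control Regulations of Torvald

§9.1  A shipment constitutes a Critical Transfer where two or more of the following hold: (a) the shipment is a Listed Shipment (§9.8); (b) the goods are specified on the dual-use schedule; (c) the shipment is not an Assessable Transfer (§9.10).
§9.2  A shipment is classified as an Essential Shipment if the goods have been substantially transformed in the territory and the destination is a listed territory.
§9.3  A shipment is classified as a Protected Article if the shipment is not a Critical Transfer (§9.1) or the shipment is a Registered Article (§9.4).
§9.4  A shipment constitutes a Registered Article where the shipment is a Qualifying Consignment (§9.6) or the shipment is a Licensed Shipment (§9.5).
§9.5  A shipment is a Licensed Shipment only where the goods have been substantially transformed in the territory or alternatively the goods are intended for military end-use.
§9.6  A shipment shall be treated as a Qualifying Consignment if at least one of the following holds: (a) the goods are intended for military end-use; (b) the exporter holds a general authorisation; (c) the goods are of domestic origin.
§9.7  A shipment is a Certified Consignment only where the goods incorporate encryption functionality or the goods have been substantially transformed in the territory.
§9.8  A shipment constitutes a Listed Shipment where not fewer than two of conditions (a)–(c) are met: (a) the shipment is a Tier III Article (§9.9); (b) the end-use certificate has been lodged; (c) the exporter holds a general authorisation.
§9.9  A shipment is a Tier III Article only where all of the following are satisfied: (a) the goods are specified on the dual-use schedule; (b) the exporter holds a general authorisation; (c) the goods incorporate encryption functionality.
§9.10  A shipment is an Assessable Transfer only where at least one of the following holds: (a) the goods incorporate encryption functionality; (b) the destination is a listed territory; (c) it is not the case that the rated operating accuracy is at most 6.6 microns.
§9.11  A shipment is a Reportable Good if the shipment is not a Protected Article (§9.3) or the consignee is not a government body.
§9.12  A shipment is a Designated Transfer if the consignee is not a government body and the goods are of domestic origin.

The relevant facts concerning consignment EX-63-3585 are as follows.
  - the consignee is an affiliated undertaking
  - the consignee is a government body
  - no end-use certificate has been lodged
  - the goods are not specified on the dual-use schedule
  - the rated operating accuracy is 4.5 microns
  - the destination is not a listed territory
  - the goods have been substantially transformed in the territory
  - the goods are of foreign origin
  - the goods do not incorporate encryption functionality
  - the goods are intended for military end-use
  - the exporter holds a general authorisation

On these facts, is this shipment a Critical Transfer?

No

§9.9 — Tier III Article: [the goods are specified on the dual-use schedule? no] AND [the exporter holds a general authorisation? yes] AND [the goods incorporate encryption functionality? no] → not satisfied.
§9.8 — Listed Shipment: Tier III Article (§9.9)? no; the end-use certificate has been lodged? no; the exporter holds a general authorisation? yes — 1 of 3 hold (need ≥2) → not satisfied.
§9.10 — Assessable Transfer: [the goods incorporate encryption functionality? no] OR [the destination is a listed territory? no] OR [rated operating accuracy: 4.5 microns ≤ 6.6 microns? yes, so negated condition no] → not satisfied.
§9.1 — Critical Transfer: Listed Shipment (§9.8)? no; the goods are specified on the dual-use schedule? no; not an Assessable Transfer (§9.10)? yes — 1 of 3 hold (need ≥2) → not satisfied.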